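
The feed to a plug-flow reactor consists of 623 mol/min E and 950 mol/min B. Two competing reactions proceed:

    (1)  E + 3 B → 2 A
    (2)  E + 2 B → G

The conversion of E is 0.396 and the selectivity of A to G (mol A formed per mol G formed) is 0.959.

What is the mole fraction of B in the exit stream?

0.349

Conversion of E: E consumed = 0.396 × 623 = 246.7 mol/min = 1ξ₁ + 1ξ₂.
Selectivity: 2ξ₁ / (1ξ₂) = 0.959 → ξ₁ = 0.4795 ξ₂.
Substitute: (1·0.4795 + 1) ξ₂ = 246.7 → ξ₂ = 166.8 mol/min, ξ₁ = 79.96 mol/min.
Outlet amounts (n = n₀ + Σ ν·ξ):
  E: 623 − 1(79.96) − 1(166.8) = 376.3
  B: 950 − 3(79.96) − 2(166.8) = 376.6
  A: 0 + 2(79.96) = 159.9
  G: 0 + 1(166.8) = 166.8
Total out = 1080 mol/min; y_B = 376.6 / 1080 = 0.3489.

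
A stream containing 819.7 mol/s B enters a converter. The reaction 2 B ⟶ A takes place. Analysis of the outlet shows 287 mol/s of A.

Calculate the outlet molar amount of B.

246 mol/s

For A: n = n₀ + 1ξ → 287 = 0 + 1ξ, giving ξ = 287 mol/s.
Outlet amounts (n = n₀ + ν ξ):
  B: 819.7 − 2(287) = 245.7
  A: 0 + 1(287) = 287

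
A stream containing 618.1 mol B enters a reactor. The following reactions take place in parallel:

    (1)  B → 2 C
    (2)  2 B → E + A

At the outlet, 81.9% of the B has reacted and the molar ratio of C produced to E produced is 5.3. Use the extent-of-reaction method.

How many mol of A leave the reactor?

109 mol

Conversion of B: B consumed = 0.819 × 618.1 = 506.2 mol = 1ξ₁ + 2ξ₂.
Selectivity: 2ξ₁ / (1ξ₂) = 5.3 → ξ₁ = 2.65 ξ₂.
Substitute: (1·2.65 + 2) ξ₂ = 506.2 → ξ₂ = 108.9 mol, ξ₁ = 288.5 mol.
Outlet amounts (n = n₀ + Σ ν·ξ):
  B: 618.1 − 1(288.5) − 2(108.9) = 111.9
  C: 0 + 2(288.5) = 577
  E: 0 + 1(108.9) = 108.9
  A: 0 + 1(108.9) = 108.9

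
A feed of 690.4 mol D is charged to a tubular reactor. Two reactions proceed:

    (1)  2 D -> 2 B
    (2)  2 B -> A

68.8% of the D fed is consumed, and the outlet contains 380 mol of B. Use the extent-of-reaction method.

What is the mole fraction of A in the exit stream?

0.0739

Conversion of D: D consumed = 2ξ₁ = 0.688 × 690.4 → ξ₁ = 237.5 mol.
B balance: n_B = 0 + 2ξ₁ − 2ξ₂ = 380 → ξ₂ = (2·237.5 − 380)/2 = 47.5 mol.
Outlet amounts (n = n₀ + Σ ν·ξ):
  D: 690.4 − 2(237.5) = 215.4
  B: 0 + 2(237.5) − 2(47.5) = 380
  A: 0 + 1(47.5) = 47.5
Total out = 642.9 mol; y_A = 47.5 / 642.9 = 0.07388.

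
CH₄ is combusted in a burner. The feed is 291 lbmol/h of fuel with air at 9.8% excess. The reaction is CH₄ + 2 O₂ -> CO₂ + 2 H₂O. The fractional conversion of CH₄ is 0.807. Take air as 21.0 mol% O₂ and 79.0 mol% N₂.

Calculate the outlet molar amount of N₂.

Stoichiometric O₂ = 2 × 291 = 582 lbmol/h; O₂ fed = 582 × 1.098 = 639 lbmol/h.
N₂ fed = 639 × 79/21 = 2404 lbmol/h.
Fuel reacted = 0.807 × 291 → ξ = 234.8 lbmol/h.
Outlet (n = n₀ + ν ξ):
  CH₄: 291 − 1(234.8) = 56.16
  O₂: 639 − 2(234.8) = 169.4
  N₂: 2404 (inert)
  CO₂: 0 + 1(234.8) = 234.8
  H₂O: 0 + 2(234.8) = 469.7

2400 lbmol/h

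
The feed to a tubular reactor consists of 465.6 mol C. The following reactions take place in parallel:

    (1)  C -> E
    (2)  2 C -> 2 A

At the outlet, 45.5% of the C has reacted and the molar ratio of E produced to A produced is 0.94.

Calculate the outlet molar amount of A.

Conversion of C: C consumed = 0.455 × 465.6 = 211.8 mol = 1ξ₁ + 2ξ₂.
Selectivity: 1ξ₁ / (2ξ₂) = 0.94 → ξ₁ = 1.88 ξ₂.
Substitute: (1·1.88 + 2) ξ₂ = 211.8 → ξ₂ = 54.6 mol, ξ₁ = 102.6 mol.
Outlet amounts (n = n₀ + Σ ν·ξ):
  C: 465.6 − 1(102.6) − 2(54.6) = 253.8
  E: 0 + 1(102.6) = 102.6
  A: 0 + 2(54.6) = 109.2

109 mol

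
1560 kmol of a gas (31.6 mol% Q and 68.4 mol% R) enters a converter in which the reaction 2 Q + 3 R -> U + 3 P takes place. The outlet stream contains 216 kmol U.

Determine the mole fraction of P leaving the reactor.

0.482

For U: n = n₀ + 1ξ → 216 = 0 + 1ξ, giving ξ = 216 kmol.
Outlet amounts (n = n₀ + ν ξ):
  Q: 493 − 2(216) = 60.96
  R: 1067 − 3(216) = 419
  U: 0 + 1(216) = 216
  P: 0 + 3(216) = 648
Total out = 1344 kmol; y_P = 648 / 1344 = 0.4821.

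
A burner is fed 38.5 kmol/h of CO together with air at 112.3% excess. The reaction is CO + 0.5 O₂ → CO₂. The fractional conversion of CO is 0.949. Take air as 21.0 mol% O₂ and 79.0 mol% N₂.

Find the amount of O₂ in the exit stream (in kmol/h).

Stoichiometric O₂ = 0.5 × 38.5 = 19.25 kmol/h; O₂ fed = 19.25 × 2.123 = 40.87 kmol/h.
N₂ fed = 40.87 × 79/21 = 153.7 kmol/h.
Fuel reacted = 0.949 × 38.5 → ξ = 36.54 kmol/h.
Outlet (n = n₀ + ν ξ):
  CO: 38.5 − 1(36.54) = 1.964
  O₂: 40.87 − 0.5(36.54) = 22.6
  N₂: 153.7 (inert)
  CO₂: 0 + 1(36.54) = 36.54

22.6 kmol/h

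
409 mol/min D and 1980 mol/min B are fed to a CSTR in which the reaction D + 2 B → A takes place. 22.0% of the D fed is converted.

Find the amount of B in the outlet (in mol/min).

D reacted = 0.22 × 409 = 89.98 mol/min; ν_D = −1, so ξ = 89.98/1 = 89.98 mol/min.
Outlet amounts (n = n₀ + ν ξ):
  D: 409 − 1(89.98) = 319
  B: 1980 − 2(89.98) = 1800
  A: 0 + 1(89.98) = 89.98

1800 mol/min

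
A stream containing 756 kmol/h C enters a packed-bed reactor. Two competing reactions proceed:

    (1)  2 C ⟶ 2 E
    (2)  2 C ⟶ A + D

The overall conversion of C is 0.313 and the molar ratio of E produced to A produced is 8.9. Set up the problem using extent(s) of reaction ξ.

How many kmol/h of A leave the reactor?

21.7 kmol/h

Conversion of C: C consumed = 0.313 × 756 = 236.6 kmol/h = 2ξ₁ + 2ξ₂.
Selectivity: 2ξ₁ / (1ξ₂) = 8.9 → ξ₁ = 4.45 ξ₂.
Substitute: (2·4.45 + 2) ξ₂ = 236.6 → ξ₂ = 21.71 kmol/h, ξ₁ = 96.61 kmol/h.
Outlet amounts (n = n₀ + Σ ν·ξ):
  C: 756 − 2(96.61) − 2(21.71) = 519.4
  E: 0 + 2(96.61) = 193.2
  A: 0 + 1(21.71) = 21.71
  D: 0 + 1(21.71) = 21.71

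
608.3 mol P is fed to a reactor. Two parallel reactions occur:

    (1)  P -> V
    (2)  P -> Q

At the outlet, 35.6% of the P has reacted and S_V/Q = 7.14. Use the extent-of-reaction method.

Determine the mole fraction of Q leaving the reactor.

Conversion of P: P consumed = 0.356 × 608.3 = 216.6 mol = 1ξ₁ + 1ξ₂.
Selectivity: 1ξ₁ / (1ξ₂) = 7.14 → ξ₁ = 7.14 ξ₂.
Substitute: (1·7.14 + 1) ξ₂ = 216.6 → ξ₂ = 26.6 mol, ξ₁ = 190 mol.
Outlet amounts (n = n₀ + Σ ν·ξ):
  P: 608.3 − 1(190) − 1(26.6) = 391.7
  V: 0 + 1(190) = 190
  Q: 0 + 1(26.6) = 26.6
Total out = 608.3 mol; y_Q = 26.6 / 608.3 = 0.04373.

0.0437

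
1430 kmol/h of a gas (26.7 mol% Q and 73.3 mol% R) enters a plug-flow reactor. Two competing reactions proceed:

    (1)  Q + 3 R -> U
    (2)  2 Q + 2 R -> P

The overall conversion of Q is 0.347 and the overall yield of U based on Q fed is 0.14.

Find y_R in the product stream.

Yield of U: 1ξ₁ / 381.8 = 0.14 → ξ₁ = 53.45 kmol/h.
Conversion of Q: 1ξ₁ + 2ξ₂ = 0.347 × 381.8 = 132.5 → ξ₂ = 39.52 kmol/h.
Outlet amounts (n = n₀ + Σ ν·ξ):
  Q: 381.8 − 1(53.45) − 2(39.52) = 249.3
  R: 1048 − 3(53.45) − 2(39.52) = 808.8
  U: 0 + 1(53.45) = 53.45
  P: 0 + 1(39.52) = 39.52
Total out = 1151 kmol/h; y_R = 808.8 / 1151 = 0.7026.

0.703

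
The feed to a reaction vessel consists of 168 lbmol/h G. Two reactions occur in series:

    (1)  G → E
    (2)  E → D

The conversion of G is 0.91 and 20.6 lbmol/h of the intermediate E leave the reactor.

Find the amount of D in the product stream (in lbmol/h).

Conversion of G: G consumed = 1ξ₁ = 0.91 × 168 → ξ₁ = 152.9 lbmol/h.
E balance: n_E = 0 + 1ξ₁ − 1ξ₂ = 20.6 → ξ₂ = (1·152.9 − 20.6)/1 = 132.3 lbmol/h.
Outlet amounts (n = n₀ + Σ ν·ξ):
  G: 168 − 1(152.9) = 15.12
  E: 0 + 1(152.9) − 1(132.3) = 20.6
  D: 0 + 1(132.3) = 132.3

132 lbmol/h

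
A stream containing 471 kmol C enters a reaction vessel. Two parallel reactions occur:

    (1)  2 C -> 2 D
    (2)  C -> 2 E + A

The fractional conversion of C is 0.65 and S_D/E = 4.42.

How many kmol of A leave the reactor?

Conversion of C: C consumed = 0.65 × 471 = 306.2 kmol = 2ξ₁ + 1ξ₂.
Selectivity: 2ξ₁ / (2ξ₂) = 4.42 → ξ₁ = 4.42 ξ₂.
Substitute: (2·4.42 + 1) ξ₂ = 306.2 → ξ₂ = 31.11 kmol, ξ₁ = 137.5 kmol.
Outlet amounts (n = n₀ + Σ ν·ξ):
  C: 471 − 2(137.5) − 1(31.11) = 164.8
  D: 0 + 2(137.5) = 275
  E: 0 + 2(31.11) = 62.23
  A: 0 + 1(31.11) = 31.11

31.1 kmol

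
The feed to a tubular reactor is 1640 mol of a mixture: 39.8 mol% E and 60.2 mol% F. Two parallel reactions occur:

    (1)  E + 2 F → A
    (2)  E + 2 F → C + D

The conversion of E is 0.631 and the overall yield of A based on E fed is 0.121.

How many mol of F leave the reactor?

Yield of A: 1ξ₁ / 652.7 = 0.121 → ξ₁ = 78.98 mol.
Conversion of E: 1ξ₁ + 1ξ₂ = 0.631 × 652.7 = 411.9 → ξ₂ = 332.9 mol.
Outlet amounts (n = n₀ + Σ ν·ξ):
  E: 652.7 − 1(78.98) − 1(332.9) = 240.9
  F: 987.3 − 2(78.98) − 2(332.9) = 163.5
  A: 0 + 1(78.98) = 78.98
  C: 0 + 1(332.9) = 332.9
  D: 0 + 1(332.9) = 332.9

164 mol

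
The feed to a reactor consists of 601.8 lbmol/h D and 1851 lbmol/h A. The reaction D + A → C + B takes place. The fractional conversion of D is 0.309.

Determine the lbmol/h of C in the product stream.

186 lbmol/h

D reacted = 0.309 × 601.8 = 186 lbmol/h; ν_D = −1, so ξ = 186/1 = 186 lbmol/h.
Outlet amounts (n = n₀ + ν ξ):
  D: 601.8 − 1(186) = 415.8
  A: 1851 − 1(186) = 1665
  C: 0 + 1(186) = 186
  B: 0 + 1(186) = 186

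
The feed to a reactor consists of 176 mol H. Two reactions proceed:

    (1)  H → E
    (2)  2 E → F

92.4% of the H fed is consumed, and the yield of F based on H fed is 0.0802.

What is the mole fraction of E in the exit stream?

0.83

Conversion of H: H consumed = 1ξ₁ = 0.924 × 176 → ξ₁ = 162.6 mol.
Yield of F: 1ξ₂ / 176 = 0.0802 → ξ₂ = 14.12 mol.
Outlet amounts (n = n₀ + Σ ν·ξ):
  H: 176 − 1(162.6) = 13.38
  E: 0 + 1(162.6) − 2(14.12) = 134.4
  F: 0 + 1(14.12) = 14.12
Total out = 161.9 mol; y_E = 134.4 / 161.9 = 0.8302.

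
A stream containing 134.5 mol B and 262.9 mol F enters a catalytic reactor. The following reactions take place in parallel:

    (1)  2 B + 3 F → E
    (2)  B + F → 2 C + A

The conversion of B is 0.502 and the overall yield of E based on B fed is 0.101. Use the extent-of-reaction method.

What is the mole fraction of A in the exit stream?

Yield of E: 1ξ₁ / 134.5 = 0.101 → ξ₁ = 13.58 mol.
Conversion of B: 2ξ₁ + 1ξ₂ = 0.502 × 134.5 = 67.52 → ξ₂ = 40.35 mol.
Outlet amounts (n = n₀ + Σ ν·ξ):
  B: 134.5 − 2(13.58) − 1(40.35) = 66.98
  F: 262.9 − 3(13.58) − 1(40.35) = 181.8
  E: 0 + 1(13.58) = 13.58
  C: 0 + 2(40.35) = 80.7
  A: 0 + 1(40.35) = 40.35
Total out = 383.4 mol; y_A = 40.35 / 383.4 = 0.1052.

0.105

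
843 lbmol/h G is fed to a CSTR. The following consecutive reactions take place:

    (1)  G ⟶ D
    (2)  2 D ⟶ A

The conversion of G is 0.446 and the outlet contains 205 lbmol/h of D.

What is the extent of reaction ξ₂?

ξ₂ = 85.5 lbmol/h

Conversion of G: G consumed = 1ξ₁ = 0.446 × 843 → ξ₁ = 376 lbmol/h.
D balance: n_D = 0 + 1ξ₁ − 2ξ₂ = 205 → ξ₂ = (1·376 − 205)/2 = 85.49 lbmol/h.
Outlet amounts (n = n₀ + Σ ν·ξ):
  G: 843 − 1(376) = 467
  D: 0 + 1(376) − 2(85.49) = 205
  A: 0 + 1(85.49) = 85.49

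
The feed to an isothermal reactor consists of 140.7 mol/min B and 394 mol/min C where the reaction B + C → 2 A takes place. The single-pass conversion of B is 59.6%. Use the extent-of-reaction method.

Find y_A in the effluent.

0.314

B reacted = 0.596 × 140.7 = 83.86 mol/min; ν_B = −1, so ξ = 83.86/1 = 83.86 mol/min.
Outlet amounts (n = n₀ + ν ξ):
  B: 140.7 − 1(83.86) = 56.84
  C: 394 − 1(83.86) = 310.1
  A: 0 + 2(83.86) = 167.7
Total out = 534.7 mol/min; y_A = 167.7 / 534.7 = 0.3137.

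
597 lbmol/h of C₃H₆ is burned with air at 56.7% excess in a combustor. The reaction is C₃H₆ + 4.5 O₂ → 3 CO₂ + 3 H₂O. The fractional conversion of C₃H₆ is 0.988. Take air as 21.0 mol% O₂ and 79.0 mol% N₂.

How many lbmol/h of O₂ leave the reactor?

Stoichiometric O₂ = 4.5 × 597 = 2686 lbmol/h; O₂ fed = 2686 × 1.567 = 4210 lbmol/h.
N₂ fed = 4210 × 79/21 = 15840 lbmol/h.
Fuel reacted = 0.988 × 597 → ξ = 589.8 lbmol/h.
Outlet (n = n₀ + ν ξ):
  C₃H₆: 597 − 1(589.8) = 7.164
  O₂: 4210 − 4.5(589.8) = 1555
  N₂: 15840 (inert)
  CO₂: 0 + 3(589.8) = 1770
  H₂O: 0 + 3(589.8) = 1770

1560 lbmol/h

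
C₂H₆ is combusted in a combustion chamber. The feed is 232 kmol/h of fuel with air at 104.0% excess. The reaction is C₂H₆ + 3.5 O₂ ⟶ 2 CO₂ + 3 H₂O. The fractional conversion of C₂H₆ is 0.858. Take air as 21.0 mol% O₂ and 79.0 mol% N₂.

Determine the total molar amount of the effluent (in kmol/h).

8220 kmol/h

Stoichiometric O₂ = 3.5 × 232 = 812 kmol/h; O₂ fed = 812 × 2.040 = 1656 kmol/h.
N₂ fed = 1656 × 79/21 = 6232 kmol/h.
Fuel reacted = 0.858 × 232 → ξ = 199.1 kmol/h.
Outlet (n = n₀ + ν ξ):
  C₂H₆: 232 − 1(199.1) = 32.94
  O₂: 1656 − 3.5(199.1) = 959.8
  N₂: 6232 (inert)
  CO₂: 0 + 2(199.1) = 398.1
  H₂O: 0 + 3(199.1) = 597.2
Total out = 32.94 + 959.8 + 6232 + 398.1 + 597.2 = 8220 kmol/h.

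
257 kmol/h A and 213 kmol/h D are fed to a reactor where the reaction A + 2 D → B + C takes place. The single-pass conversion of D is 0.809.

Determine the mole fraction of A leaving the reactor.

0.445

D reacted = 0.809 × 213 = 172.3 kmol/h; ν_D = −2, so ξ = 172.3/2 = 86.16 kmol/h.
Outlet amounts (n = n₀ + ν ξ):
  A: 257 − 1(86.16) = 170.8
  D: 213 − 2(86.16) = 40.68
  B: 0 + 1(86.16) = 86.16
  C: 0 + 1(86.16) = 86.16
Total out = 383.8 kmol/h; y_A = 170.8 / 383.8 = 0.4451.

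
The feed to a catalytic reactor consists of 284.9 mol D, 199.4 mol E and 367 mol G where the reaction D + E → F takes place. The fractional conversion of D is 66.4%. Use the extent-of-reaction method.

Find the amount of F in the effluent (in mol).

D reacted = 0.664 × 284.9 = 189.2 mol; ν_D = −1, so ξ = 189.2/1 = 189.2 mol.
Outlet amounts (n = n₀ + ν ξ):
  D: 284.9 − 1(189.2) = 95.73
  E: 199.4 − 1(189.2) = 10.23
  F: 0 + 1(189.2) = 189.2
  G: 367 (inert)

189 mol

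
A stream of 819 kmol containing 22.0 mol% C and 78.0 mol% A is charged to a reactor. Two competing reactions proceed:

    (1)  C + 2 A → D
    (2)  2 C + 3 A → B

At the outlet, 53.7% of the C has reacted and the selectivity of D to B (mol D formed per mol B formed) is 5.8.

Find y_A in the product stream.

Conversion of C: C consumed = 0.537 × 180.2 = 96.76 kmol = 1ξ₁ + 2ξ₂.
Selectivity: 1ξ₁ / (1ξ₂) = 5.8 → ξ₁ = 5.8 ξ₂.
Substitute: (1·5.8 + 2) ξ₂ = 96.76 → ξ₂ = 12.4 kmol, ξ₁ = 71.95 kmol.
Outlet amounts (n = n₀ + Σ ν·ξ):
  C: 180.2 − 1(71.95) − 2(12.4) = 83.42
  A: 638.8 − 2(71.95) − 3(12.4) = 457.7
  D: 0 + 1(71.95) = 71.95
  B: 0 + 1(12.4) = 12.4
Total out = 625.5 kmol; y_A = 457.7 / 625.5 = 0.7318.

0.732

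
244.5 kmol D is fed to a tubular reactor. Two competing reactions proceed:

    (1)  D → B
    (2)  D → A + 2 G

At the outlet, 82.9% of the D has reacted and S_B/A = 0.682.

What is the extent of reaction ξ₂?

ξ₂ = 121 kmol

Conversion of D: D consumed = 0.829 × 244.5 = 202.7 kmol = 1ξ₁ + 1ξ₂.
Selectivity: 1ξ₁ / (1ξ₂) = 0.682 → ξ₁ = 0.682 ξ₂.
Substitute: (1·0.682 + 1) ξ₂ = 202.7 → ξ₂ = 120.5 kmol, ξ₁ = 82.18 kmol.
Outlet amounts (n = n₀ + Σ ν·ξ):
  D: 244.5 − 1(82.18) − 1(120.5) = 41.81
  B: 0 + 1(82.18) = 82.18
  A: 0 + 1(120.5) = 120.5
  G: 0 + 2(120.5) = 241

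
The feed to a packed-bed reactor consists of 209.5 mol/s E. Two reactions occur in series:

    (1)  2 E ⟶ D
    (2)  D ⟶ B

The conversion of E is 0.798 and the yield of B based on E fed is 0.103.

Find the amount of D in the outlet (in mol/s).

Conversion of E: E consumed = 2ξ₁ = 0.798 × 209.5 → ξ₁ = 83.59 mol/s.
Yield of B: 1ξ₂ / 209.5 = 0.103 → ξ₂ = 21.58 mol/s.
Outlet amounts (n = n₀ + Σ ν·ξ):
  E: 209.5 − 2(83.59) = 42.32
  D: 0 + 1(83.59) − 1(21.58) = 62.01
  B: 0 + 1(21.58) = 21.58

62 mol/s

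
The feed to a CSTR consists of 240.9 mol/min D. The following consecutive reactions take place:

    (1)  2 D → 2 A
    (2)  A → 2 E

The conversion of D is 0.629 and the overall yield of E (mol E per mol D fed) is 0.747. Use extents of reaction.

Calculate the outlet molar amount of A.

61.5 mol/min

Conversion of D: D consumed = 2ξ₁ = 0.629 × 240.9 → ξ₁ = 75.76 mol/min.
Yield of E: 2ξ₂ / 240.9 = 0.747 → ξ₂ = 89.98 mol/min.
Outlet amounts (n = n₀ + Σ ν·ξ):
  D: 240.9 − 2(75.76) = 89.37
  A: 0 + 2(75.76) − 1(89.98) = 61.55
  E: 0 + 2(89.98) = 180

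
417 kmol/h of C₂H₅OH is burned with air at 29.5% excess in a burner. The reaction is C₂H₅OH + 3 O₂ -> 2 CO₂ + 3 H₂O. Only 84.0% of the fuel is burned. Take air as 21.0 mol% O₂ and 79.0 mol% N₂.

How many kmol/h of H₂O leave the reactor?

Stoichiometric O₂ = 3 × 417 = 1251 kmol/h; O₂ fed = 1251 × 1.295 = 1620 kmol/h.
N₂ fed = 1620 × 79/21 = 6094 kmol/h.
Fuel reacted = 0.84 × 417 → ξ = 350.3 kmol/h.
Outlet (n = n₀ + ν ξ):
  C₂H₅OH: 417 − 1(350.3) = 66.72
  O₂: 1620 − 3(350.3) = 569.2
  N₂: 6094 (inert)
  CO₂: 0 + 2(350.3) = 700.6
  H₂O: 0 + 3(350.3) = 1051

1050 kmol/h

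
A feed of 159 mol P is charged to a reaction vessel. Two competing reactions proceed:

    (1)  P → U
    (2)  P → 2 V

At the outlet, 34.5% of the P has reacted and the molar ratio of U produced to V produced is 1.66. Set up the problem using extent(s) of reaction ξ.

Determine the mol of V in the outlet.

Conversion of P: P consumed = 0.345 × 159 = 54.85 mol = 1ξ₁ + 1ξ₂.
Selectivity: 1ξ₁ / (2ξ₂) = 1.66 → ξ₁ = 3.32 ξ₂.
Substitute: (1·3.32 + 1) ξ₂ = 54.85 → ξ₂ = 12.7 mol, ξ₁ = 42.16 mol.
Outlet amounts (n = n₀ + Σ ν·ξ):
  P: 159 − 1(42.16) − 1(12.7) = 104.1
  U: 0 + 1(42.16) = 42.16
  V: 0 + 2(12.7) = 25.4

25.4 mol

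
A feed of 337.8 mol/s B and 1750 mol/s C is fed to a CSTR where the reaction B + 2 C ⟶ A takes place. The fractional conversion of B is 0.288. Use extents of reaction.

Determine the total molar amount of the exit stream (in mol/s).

1890 mol/s

B reacted = 0.288 × 337.8 = 97.29 mol/s; ν_B = −1, so ξ = 97.29/1 = 97.29 mol/s.
Outlet amounts (n = n₀ + ν ξ):
  B: 337.8 − 1(97.29) = 240.5
  C: 1750 − 2(97.29) = 1555
  A: 0 + 1(97.29) = 97.29
Total out = 240.5 + 1555 + 97.29 = 1893 mol/s.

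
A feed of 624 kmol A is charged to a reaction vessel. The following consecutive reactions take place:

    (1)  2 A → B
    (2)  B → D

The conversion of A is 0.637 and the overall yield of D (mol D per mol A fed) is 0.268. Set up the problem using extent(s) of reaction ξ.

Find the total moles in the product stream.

Conversion of A: A consumed = 2ξ₁ = 0.637 × 624 → ξ₁ = 198.7 kmol.
Yield of D: 1ξ₂ / 624 = 0.268 → ξ₂ = 167.2 kmol.
Outlet amounts (n = n₀ + Σ ν·ξ):
  A: 624 − 2(198.7) = 226.5
  B: 0 + 1(198.7) − 1(167.2) = 31.51
  D: 0 + 1(167.2) = 167.2
Total out = 226.5 + 31.51 + 167.2 = 425.3 kmol.

425 kmol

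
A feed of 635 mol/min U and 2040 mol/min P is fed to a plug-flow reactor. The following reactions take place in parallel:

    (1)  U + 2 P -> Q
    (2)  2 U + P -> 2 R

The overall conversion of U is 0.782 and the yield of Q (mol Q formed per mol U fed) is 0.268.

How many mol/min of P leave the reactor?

Yield of Q: 1ξ₁ / 635 = 0.268 → ξ₁ = 170.2 mol/min.
Conversion of U: 1ξ₁ + 2ξ₂ = 0.782 × 635 = 496.6 → ξ₂ = 163.2 mol/min.
Outlet amounts (n = n₀ + Σ ν·ξ):
  U: 635 − 1(170.2) − 2(163.2) = 138.4
  P: 2040 − 2(170.2) − 1(163.2) = 1536
  Q: 0 + 1(170.2) = 170.2
  R: 0 + 2(163.2) = 326.4

1540 mol/min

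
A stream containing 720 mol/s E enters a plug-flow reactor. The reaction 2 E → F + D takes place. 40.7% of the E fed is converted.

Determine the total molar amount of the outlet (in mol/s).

E reacted = 0.407 × 720 = 293 mol/s; ν_E = −2, so ξ = 293/2 = 146.5 mol/s.
Outlet amounts (n = n₀ + ν ξ):
  E: 720 − 2(146.5) = 427
  F: 0 + 1(146.5) = 146.5
  D: 0 + 1(146.5) = 146.5
Total out = 427 + 146.5 + 146.5 = 720 mol/s.

720 mol/s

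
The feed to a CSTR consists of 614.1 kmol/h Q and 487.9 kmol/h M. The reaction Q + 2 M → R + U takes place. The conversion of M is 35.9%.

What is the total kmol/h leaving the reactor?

M reacted = 0.359 × 487.9 = 175.2 kmol/h; ν_M = −2, so ξ = 175.2/2 = 87.58 kmol/h.
Outlet amounts (n = n₀ + ν ξ):
  Q: 614.1 − 1(87.58) = 526.5
  M: 487.9 − 2(87.58) = 312.7
  R: 0 + 1(87.58) = 87.58
  U: 0 + 1(87.58) = 87.58
Total out = 526.5 + 312.7 + 87.58 + 87.58 = 1014 kmol/h.

1010 kmol/h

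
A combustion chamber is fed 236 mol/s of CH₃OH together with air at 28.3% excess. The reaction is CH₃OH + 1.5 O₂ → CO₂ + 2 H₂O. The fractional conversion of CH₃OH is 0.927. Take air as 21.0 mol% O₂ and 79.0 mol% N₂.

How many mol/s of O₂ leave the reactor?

126 mol/s

Stoichiometric O₂ = 1.5 × 236 = 354 mol/s; O₂ fed = 354 × 1.283 = 454.2 mol/s.
N₂ fed = 454.2 × 79/21 = 1709 mol/s.
Fuel reacted = 0.927 × 236 → ξ = 218.8 mol/s.
Outlet (n = n₀ + ν ξ):
  CH₃OH: 236 − 1(218.8) = 17.23
  O₂: 454.2 − 1.5(218.8) = 126
  N₂: 1709 (inert)
  CO₂: 0 + 1(218.8) = 218.8
  H₂O: 0 + 2(218.8) = 437.5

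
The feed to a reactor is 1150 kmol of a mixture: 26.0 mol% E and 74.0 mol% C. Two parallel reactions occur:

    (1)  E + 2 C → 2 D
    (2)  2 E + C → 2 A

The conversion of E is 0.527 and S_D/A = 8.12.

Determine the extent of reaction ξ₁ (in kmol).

ξ₁ = 126 kmol

Conversion of E: E consumed = 0.527 × 299 = 157.6 kmol = 1ξ₁ + 2ξ₂.
Selectivity: 2ξ₁ / (2ξ₂) = 8.12 → ξ₁ = 8.12 ξ₂.
Substitute: (1·8.12 + 2) ξ₂ = 157.6 → ξ₂ = 15.57 kmol, ξ₁ = 126.4 kmol.
Outlet amounts (n = n₀ + Σ ν·ξ):
  E: 299 − 1(126.4) − 2(15.57) = 141.4
  C: 851 − 2(126.4) − 1(15.57) = 582.6
  D: 0 + 2(126.4) = 252.9
  A: 0 + 2(15.57) = 31.14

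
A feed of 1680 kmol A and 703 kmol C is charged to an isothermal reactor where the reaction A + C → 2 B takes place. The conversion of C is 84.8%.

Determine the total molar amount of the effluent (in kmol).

C reacted = 0.848 × 703 = 596.1 kmol; ν_C = −1, so ξ = 596.1/1 = 596.1 kmol.
Outlet amounts (n = n₀ + ν ξ):
  A: 1680 − 1(596.1) = 1084
  C: 703 − 1(596.1) = 106.9
  B: 0 + 2(596.1) = 1192
Total out = 1084 + 106.9 + 1192 = 2383 kmol.

2380 kmol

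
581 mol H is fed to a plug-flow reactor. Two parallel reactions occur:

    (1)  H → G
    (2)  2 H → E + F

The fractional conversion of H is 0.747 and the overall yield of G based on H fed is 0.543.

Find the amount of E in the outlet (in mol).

59.3 mol

Yield of G: 1ξ₁ / 581 = 0.543 → ξ₁ = 315.5 mol.
Conversion of H: 1ξ₁ + 2ξ₂ = 0.747 × 581 = 434 → ξ₂ = 59.26 mol.
Outlet amounts (n = n₀ + Σ ν·ξ):
  H: 581 − 1(315.5) − 2(59.26) = 147
  G: 0 + 1(315.5) = 315.5
  E: 0 + 1(59.26) = 59.26
  F: 0 + 1(59.26) = 59.26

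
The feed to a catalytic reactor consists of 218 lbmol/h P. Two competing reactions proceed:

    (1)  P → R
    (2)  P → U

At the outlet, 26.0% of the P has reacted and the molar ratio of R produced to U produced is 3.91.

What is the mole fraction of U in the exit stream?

0.053

Conversion of P: P consumed = 0.26 × 218 = 56.68 lbmol/h = 1ξ₁ + 1ξ₂.
Selectivity: 1ξ₁ / (1ξ₂) = 3.91 → ξ₁ = 3.91 ξ₂.
Substitute: (1·3.91 + 1) ξ₂ = 56.68 → ξ₂ = 11.54 lbmol/h, ξ₁ = 45.14 lbmol/h.
Outlet amounts (n = n₀ + Σ ν·ξ):
  P: 218 − 1(45.14) − 1(11.54) = 161.3
  R: 0 + 1(45.14) = 45.14
  U: 0 + 1(11.54) = 11.54
Total out = 218 lbmol/h; y_U = 11.54 / 218 = 0.05295.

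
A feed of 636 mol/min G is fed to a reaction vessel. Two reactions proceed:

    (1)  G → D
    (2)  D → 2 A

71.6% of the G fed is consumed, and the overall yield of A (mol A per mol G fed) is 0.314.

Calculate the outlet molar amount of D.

356 mol/min

Conversion of G: G consumed = 1ξ₁ = 0.716 × 636 → ξ₁ = 455.4 mol/min.
Yield of A: 2ξ₂ / 636 = 0.314 → ξ₂ = 99.85 mol/min.
Outlet amounts (n = n₀ + Σ ν·ξ):
  G: 636 − 1(455.4) = 180.6
  D: 0 + 1(455.4) − 1(99.85) = 355.5
  A: 0 + 2(99.85) = 199.7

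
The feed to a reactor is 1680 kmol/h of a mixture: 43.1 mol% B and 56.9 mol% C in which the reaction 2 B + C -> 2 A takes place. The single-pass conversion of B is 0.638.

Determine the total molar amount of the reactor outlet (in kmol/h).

1450 kmol/h

B reacted = 0.638 × 724.1 = 462 kmol/h; ν_B = −2, so ξ = 462/2 = 231 kmol/h.
Outlet amounts (n = n₀ + ν ξ):
  B: 724.1 − 2(231) = 262.1
  C: 955.9 − 1(231) = 724.9
  A: 0 + 2(231) = 462
Total out = 262.1 + 724.9 + 462 = 1449 kmol/h.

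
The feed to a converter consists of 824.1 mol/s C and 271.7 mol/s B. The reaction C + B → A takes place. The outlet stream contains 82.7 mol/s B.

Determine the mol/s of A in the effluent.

For B: n = n₀ − 1ξ → 82.7 = 271.7 − 1ξ, giving ξ = 189 mol/s.
Outlet amounts (n = n₀ + ν ξ):
  C: 824.1 − 1(189) = 635.1
  B: 271.7 − 1(189) = 82.7
  A: 0 + 1(189) = 189

189 mol/s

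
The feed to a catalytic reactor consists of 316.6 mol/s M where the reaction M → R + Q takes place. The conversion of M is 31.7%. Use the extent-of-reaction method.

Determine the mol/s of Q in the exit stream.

100 mol/s

M reacted = 0.317 × 316.6 = 100.4 mol/s; ν_M = −1, so ξ = 100.4/1 = 100.4 mol/s.
Outlet amounts (n = n₀ + ν ξ):
  M: 316.6 − 1(100.4) = 216.2
  R: 0 + 1(100.4) = 100.4
  Q: 0 + 1(100.4) = 100.4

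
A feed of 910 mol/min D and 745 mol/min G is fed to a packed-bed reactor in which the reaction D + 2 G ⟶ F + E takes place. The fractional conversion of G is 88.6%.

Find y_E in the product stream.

G reacted = 0.886 × 745 = 660.1 mol/min; ν_G = −2, so ξ = 660.1/2 = 330 mol/min.
Outlet amounts (n = n₀ + ν ξ):
  D: 910 − 1(330) = 580
  G: 745 − 2(330) = 84.93
  F: 0 + 1(330) = 330
  E: 0 + 1(330) = 330
Total out = 1325 mol/min; y_E = 330 / 1325 = 0.2491.

0.249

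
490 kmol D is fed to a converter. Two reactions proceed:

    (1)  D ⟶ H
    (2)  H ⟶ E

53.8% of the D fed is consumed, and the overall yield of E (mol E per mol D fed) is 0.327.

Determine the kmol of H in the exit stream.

Conversion of D: D consumed = 1ξ₁ = 0.538 × 490 → ξ₁ = 263.6 kmol.
Yield of E: 1ξ₂ / 490 = 0.327 → ξ₂ = 160.2 kmol.
Outlet amounts (n = n₀ + Σ ν·ξ):
  D: 490 − 1(263.6) = 226.4
  H: 0 + 1(263.6) − 1(160.2) = 103.4
  E: 0 + 1(160.2) = 160.2

103 kmol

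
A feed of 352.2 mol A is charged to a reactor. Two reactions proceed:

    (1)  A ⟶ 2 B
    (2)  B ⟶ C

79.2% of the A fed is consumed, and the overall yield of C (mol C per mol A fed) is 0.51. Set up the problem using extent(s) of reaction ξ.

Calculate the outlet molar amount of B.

378 mol

Conversion of A: A consumed = 1ξ₁ = 0.792 × 352.2 → ξ₁ = 278.9 mol.
Yield of C: 1ξ₂ / 352.2 = 0.51 → ξ₂ = 179.6 mol.
Outlet amounts (n = n₀ + Σ ν·ξ):
  A: 352.2 − 1(278.9) = 73.26
  B: 0 + 2(278.9) − 1(179.6) = 378.3
  C: 0 + 1(179.6) = 179.6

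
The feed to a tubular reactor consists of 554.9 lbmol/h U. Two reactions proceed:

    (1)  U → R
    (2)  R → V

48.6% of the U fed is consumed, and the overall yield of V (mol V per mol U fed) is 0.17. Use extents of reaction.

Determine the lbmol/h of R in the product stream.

175 lbmol/h

Conversion of U: U consumed = 1ξ₁ = 0.486 × 554.9 → ξ₁ = 269.7 lbmol/h.
Yield of V: 1ξ₂ / 554.9 = 0.17 → ξ₂ = 94.33 lbmol/h.
Outlet amounts (n = n₀ + Σ ν·ξ):
  U: 554.9 − 1(269.7) = 285.2
  R: 0 + 1(269.7) − 1(94.33) = 175.3
  V: 0 + 1(94.33) = 94.33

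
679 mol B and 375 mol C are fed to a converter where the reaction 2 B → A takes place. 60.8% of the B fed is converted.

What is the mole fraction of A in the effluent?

0.244

B reacted = 0.608 × 679 = 412.8 mol; ν_B = −2, so ξ = 412.8/2 = 206.4 mol.
Outlet amounts (n = n₀ + ν ξ):
  B: 679 − 2(206.4) = 266.2
  A: 0 + 1(206.4) = 206.4
  C: 375 (inert)
Total out = 847.6 mol; y_A = 206.4 / 847.6 = 0.2435.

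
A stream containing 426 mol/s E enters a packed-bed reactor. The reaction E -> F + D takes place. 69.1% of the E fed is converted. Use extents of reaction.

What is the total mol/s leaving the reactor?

720 mol/s

E reacted = 0.691 × 426 = 294.4 mol/s; ν_E = −1, so ξ = 294.4/1 = 294.4 mol/s.
Outlet amounts (n = n₀ + ν ξ):
  E: 426 − 1(294.4) = 131.6
  F: 0 + 1(294.4) = 294.4
  D: 0 + 1(294.4) = 294.4
Total out = 131.6 + 294.4 + 294.4 = 720.4 mol/s.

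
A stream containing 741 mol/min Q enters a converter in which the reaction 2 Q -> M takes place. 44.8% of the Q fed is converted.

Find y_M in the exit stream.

Q reacted = 0.448 × 741 = 332 mol/min; ν_Q = −2, so ξ = 332/2 = 166 mol/min.
Outlet amounts (n = n₀ + ν ξ):
  Q: 741 − 2(166) = 409
  M: 0 + 1(166) = 166
Total out = 575 mol/min; y_M = 166 / 575 = 0.2887.

0.289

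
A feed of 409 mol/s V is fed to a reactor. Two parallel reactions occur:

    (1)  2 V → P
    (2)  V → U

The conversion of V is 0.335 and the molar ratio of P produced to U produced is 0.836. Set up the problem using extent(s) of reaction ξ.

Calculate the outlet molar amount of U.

51.3 mol/s

Conversion of V: V consumed = 0.335 × 409 = 137 mol/s = 2ξ₁ + 1ξ₂.
Selectivity: 1ξ₁ / (1ξ₂) = 0.836 → ξ₁ = 0.836 ξ₂.
Substitute: (2·0.836 + 1) ξ₂ = 137 → ξ₂ = 51.28 mol/s, ξ₁ = 42.87 mol/s.
Outlet amounts (n = n₀ + Σ ν·ξ):
  V: 409 − 2(42.87) − 1(51.28) = 272
  P: 0 + 1(42.87) = 42.87
  U: 0 + 1(51.28) = 51.28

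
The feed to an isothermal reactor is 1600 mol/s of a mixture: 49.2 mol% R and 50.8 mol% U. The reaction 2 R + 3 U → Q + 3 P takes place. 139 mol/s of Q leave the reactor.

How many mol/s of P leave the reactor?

For Q: n = n₀ + 1ξ → 139 = 0 + 1ξ, giving ξ = 139 mol/s.
Outlet amounts (n = n₀ + ν ξ):
  R: 787.2 − 2(139) = 509.2
  U: 812.8 − 3(139) = 395.8
  Q: 0 + 1(139) = 139
  P: 0 + 3(139) = 417

417 mol/s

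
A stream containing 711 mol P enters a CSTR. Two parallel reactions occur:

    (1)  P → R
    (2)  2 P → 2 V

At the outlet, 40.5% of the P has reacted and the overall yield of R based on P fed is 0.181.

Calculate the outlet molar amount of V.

Yield of R: 1ξ₁ / 711 = 0.181 → ξ₁ = 128.7 mol.
Conversion of P: 1ξ₁ + 2ξ₂ = 0.405 × 711 = 288 → ξ₂ = 79.63 mol.
Outlet amounts (n = n₀ + Σ ν·ξ):
  P: 711 − 1(128.7) − 2(79.63) = 423
  R: 0 + 1(128.7) = 128.7
  V: 0 + 2(79.63) = 159.3

159 mol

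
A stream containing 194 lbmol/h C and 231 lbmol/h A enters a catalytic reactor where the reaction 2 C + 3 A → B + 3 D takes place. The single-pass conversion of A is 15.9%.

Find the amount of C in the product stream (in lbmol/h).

170 lbmol/h

A reacted = 0.159 × 231 = 36.73 lbmol/h; ν_A = −3, so ξ = 36.73/3 = 12.24 lbmol/h.
Outlet amounts (n = n₀ + ν ξ):
  C: 194 − 2(12.24) = 169.5
  A: 231 − 3(12.24) = 194.3
  B: 0 + 1(12.24) = 12.24
  D: 0 + 3(12.24) = 36.73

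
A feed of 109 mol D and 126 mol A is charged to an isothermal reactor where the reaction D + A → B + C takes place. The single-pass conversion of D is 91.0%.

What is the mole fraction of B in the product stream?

D reacted = 0.91 × 109 = 99.19 mol; ν_D = −1, so ξ = 99.19/1 = 99.19 mol.
Outlet amounts (n = n₀ + ν ξ):
  D: 109 − 1(99.19) = 9.81
  A: 126 − 1(99.19) = 26.81
  B: 0 + 1(99.19) = 99.19
  C: 0 + 1(99.19) = 99.19
Total out = 235 mol; y_B = 99.19 / 235 = 0.4221.

0.422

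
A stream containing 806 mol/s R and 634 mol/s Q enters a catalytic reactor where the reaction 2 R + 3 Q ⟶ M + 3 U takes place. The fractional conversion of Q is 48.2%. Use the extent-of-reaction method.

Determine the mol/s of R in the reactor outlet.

Q reacted = 0.482 × 634 = 305.6 mol/s; ν_Q = −3, so ξ = 305.6/3 = 101.9 mol/s.
Outlet amounts (n = n₀ + ν ξ):
  R: 806 − 2(101.9) = 602.3
  Q: 634 − 3(101.9) = 328.4
  M: 0 + 1(101.9) = 101.9
  U: 0 + 3(101.9) = 305.6

602 mol/s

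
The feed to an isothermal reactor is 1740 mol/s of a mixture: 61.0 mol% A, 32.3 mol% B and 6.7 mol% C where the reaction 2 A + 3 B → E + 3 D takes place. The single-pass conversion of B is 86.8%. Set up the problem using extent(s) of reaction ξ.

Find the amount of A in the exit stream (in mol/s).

B reacted = 0.868 × 562 = 487.8 mol/s; ν_B = −3, so ξ = 487.8/3 = 162.6 mol/s.
Outlet amounts (n = n₀ + ν ξ):
  A: 1061 − 2(162.6) = 736.2
  B: 562 − 3(162.6) = 74.19
  E: 0 + 1(162.6) = 162.6
  D: 0 + 3(162.6) = 487.8
  C: 116.6 (inert)

736 mol/s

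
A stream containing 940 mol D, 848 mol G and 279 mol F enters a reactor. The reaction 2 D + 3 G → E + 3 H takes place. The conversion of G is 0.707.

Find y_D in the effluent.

G reacted = 0.707 × 848 = 599.5 mol; ν_G = −3, so ξ = 599.5/3 = 199.8 mol.
Outlet amounts (n = n₀ + ν ξ):
  D: 940 − 2(199.8) = 540.3
  G: 848 − 3(199.8) = 248.5
  E: 0 + 1(199.8) = 199.8
  H: 0 + 3(199.8) = 599.5
  F: 279 (inert)
Total out = 1867 mol; y_D = 540.3 / 1867 = 0.2894.

0.289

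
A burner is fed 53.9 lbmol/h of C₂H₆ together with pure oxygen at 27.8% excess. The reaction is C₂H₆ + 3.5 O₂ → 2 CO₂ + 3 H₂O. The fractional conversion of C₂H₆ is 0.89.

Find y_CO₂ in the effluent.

0.301

Stoichiometric O₂ = 3.5 × 53.9 = 188.7 lbmol/h; O₂ fed = 188.7 × 1.278 = 241.1 lbmol/h.
Fuel reacted = 0.89 × 53.9 → ξ = 47.97 lbmol/h.
Outlet (n = n₀ + ν ξ):
  C₂H₆: 53.9 − 1(47.97) = 5.929
  O₂: 241.1 − 3.5(47.97) = 73.2
  CO₂: 0 + 2(47.97) = 95.94
  H₂O: 0 + 3(47.97) = 143.9
Total out = 319 lbmol/h; y_CO₂ = 95.94 / 319 = 0.3008.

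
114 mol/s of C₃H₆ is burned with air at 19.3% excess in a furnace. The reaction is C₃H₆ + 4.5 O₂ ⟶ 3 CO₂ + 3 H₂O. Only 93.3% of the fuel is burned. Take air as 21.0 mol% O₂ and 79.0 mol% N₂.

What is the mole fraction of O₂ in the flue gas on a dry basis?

0.0483

Stoichiometric O₂ = 4.5 × 114 = 513 mol/s; O₂ fed = 513 × 1.193 = 612 mol/s.
N₂ fed = 612 × 79/21 = 2302 mol/s.
Fuel reacted = 0.933 × 114 → ξ = 106.4 mol/s.
Outlet (n = n₀ + ν ξ):
  C₃H₆: 114 − 1(106.4) = 7.638
  O₂: 612 − 4.5(106.4) = 133.4
  N₂: 2302 (inert)
  CO₂: 0 + 3(106.4) = 319.1
  H₂O: 0 + 3(106.4) = 319.1
Dry total = 2762 mol/s; y_O₂ (dry) = 133.4 / 2762 = 0.04828.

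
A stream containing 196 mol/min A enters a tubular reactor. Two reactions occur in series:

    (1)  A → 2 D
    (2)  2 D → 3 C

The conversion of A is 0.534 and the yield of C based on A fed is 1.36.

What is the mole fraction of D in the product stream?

Conversion of A: A consumed = 1ξ₁ = 0.534 × 196 → ξ₁ = 104.7 mol/min.
Yield of C: 3ξ₂ / 196 = 1.36 → ξ₂ = 88.85 mol/min.
Outlet amounts (n = n₀ + Σ ν·ξ):
  A: 196 − 1(104.7) = 91.34
  D: 0 + 2(104.7) − 2(88.85) = 31.62
  C: 0 + 3(88.85) = 266.6
Total out = 389.5 mol/min; y_D = 31.62 / 389.5 = 0.08118.

0.0812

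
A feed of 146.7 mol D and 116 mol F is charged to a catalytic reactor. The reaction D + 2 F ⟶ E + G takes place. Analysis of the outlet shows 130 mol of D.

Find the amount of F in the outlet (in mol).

For D: n = n₀ − 1ξ → 130 = 146.7 − 1ξ, giving ξ = 16.7 mol.
Outlet amounts (n = n₀ + ν ξ):
  D: 146.7 − 1(16.7) = 130
  F: 116 − 2(16.7) = 82.6
  E: 0 + 1(16.7) = 16.7
  G: 0 + 1(16.7) = 16.7

82.6 mol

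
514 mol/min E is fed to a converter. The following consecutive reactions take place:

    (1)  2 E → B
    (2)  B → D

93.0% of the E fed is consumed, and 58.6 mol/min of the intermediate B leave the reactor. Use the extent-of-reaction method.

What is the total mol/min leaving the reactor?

275 mol/min

Conversion of E: E consumed = 2ξ₁ = 0.93 × 514 → ξ₁ = 239 mol/min.
B balance: n_B = 0 + 1ξ₁ − 1ξ₂ = 58.6 → ξ₂ = (1·239 − 58.6)/1 = 180.4 mol/min.
Outlet amounts (n = n₀ + Σ ν·ξ):
  E: 514 − 2(239) = 35.98
  B: 0 + 1(239) − 1(180.4) = 58.6
  D: 0 + 1(180.4) = 180.4
Total out = 35.98 + 58.6 + 180.4 = 275 mol/min.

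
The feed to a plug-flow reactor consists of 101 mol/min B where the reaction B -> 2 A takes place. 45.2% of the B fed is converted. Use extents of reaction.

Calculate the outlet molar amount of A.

91.3 mol/min

B reacted = 0.452 × 101 = 45.65 mol/min; ν_B = −1, so ξ = 45.65/1 = 45.65 mol/min.
Outlet amounts (n = n₀ + ν ξ):
  B: 101 − 1(45.65) = 55.35
  A: 0 + 2(45.65) = 91.3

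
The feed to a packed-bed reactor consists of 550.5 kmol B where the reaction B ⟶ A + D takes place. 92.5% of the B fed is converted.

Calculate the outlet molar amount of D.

509 kmol

B reacted = 0.925 × 550.5 = 509.2 kmol; ν_B = −1, so ξ = 509.2/1 = 509.2 kmol.
Outlet amounts (n = n₀ + ν ξ):
  B: 550.5 − 1(509.2) = 41.29
  A: 0 + 1(509.2) = 509.2
  D: 0 + 1(509.2) = 509.2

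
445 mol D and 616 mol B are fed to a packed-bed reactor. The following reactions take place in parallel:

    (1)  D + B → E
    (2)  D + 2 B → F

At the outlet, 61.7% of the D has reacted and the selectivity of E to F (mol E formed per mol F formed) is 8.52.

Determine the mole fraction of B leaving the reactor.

Conversion of D: D consumed = 0.617 × 445 = 274.6 mol = 1ξ₁ + 1ξ₂.
Selectivity: 1ξ₁ / (1ξ₂) = 8.52 → ξ₁ = 8.52 ξ₂.
Substitute: (1·8.52 + 1) ξ₂ = 274.6 → ξ₂ = 28.84 mol, ξ₁ = 245.7 mol.
Outlet amounts (n = n₀ + Σ ν·ξ):
  D: 445 − 1(245.7) − 1(28.84) = 170.4
  B: 616 − 1(245.7) − 2(28.84) = 312.6
  E: 0 + 1(245.7) = 245.7
  F: 0 + 1(28.84) = 28.84
Total out = 757.6 mol; y_B = 312.6 / 757.6 = 0.4126.

0.413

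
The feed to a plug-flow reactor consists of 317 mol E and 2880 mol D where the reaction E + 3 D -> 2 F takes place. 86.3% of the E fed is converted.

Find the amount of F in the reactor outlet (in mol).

E reacted = 0.863 × 317 = 273.6 mol; ν_E = −1, so ξ = 273.6/1 = 273.6 mol.
Outlet amounts (n = n₀ + ν ξ):
  E: 317 − 1(273.6) = 43.43
  D: 2880 − 3(273.6) = 2059
  F: 0 + 2(273.6) = 547.1

547 mol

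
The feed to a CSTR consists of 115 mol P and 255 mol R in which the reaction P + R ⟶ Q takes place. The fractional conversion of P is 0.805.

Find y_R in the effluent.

0.585

P reacted = 0.805 × 115 = 92.58 mol; ν_P = −1, so ξ = 92.58/1 = 92.58 mol.
Outlet amounts (n = n₀ + ν ξ):
  P: 115 − 1(92.58) = 22.42
  R: 255 − 1(92.58) = 162.4
  Q: 0 + 1(92.58) = 92.58
Total out = 277.4 mol; y_R = 162.4 / 277.4 = 0.5855.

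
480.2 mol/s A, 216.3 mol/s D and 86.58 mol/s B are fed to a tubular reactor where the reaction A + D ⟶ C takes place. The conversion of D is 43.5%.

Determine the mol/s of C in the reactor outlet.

94.1 mol/s

D reacted = 0.435 × 216.3 = 94.09 mol/s; ν_D = −1, so ξ = 94.09/1 = 94.09 mol/s.
Outlet amounts (n = n₀ + ν ξ):
  A: 480.2 − 1(94.09) = 386.1
  D: 216.3 − 1(94.09) = 122.2
  C: 0 + 1(94.09) = 94.09
  B: 86.58 (inert)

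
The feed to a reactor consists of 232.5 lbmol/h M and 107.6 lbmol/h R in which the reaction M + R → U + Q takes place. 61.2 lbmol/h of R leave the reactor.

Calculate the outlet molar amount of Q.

For R: n = n₀ − 1ξ → 61.2 = 107.6 − 1ξ, giving ξ = 46.4 lbmol/h.
Outlet amounts (n = n₀ + ν ξ):
  M: 232.5 − 1(46.4) = 186.1
  R: 107.6 − 1(46.4) = 61.2
  U: 0 + 1(46.4) = 46.4
  Q: 0 + 1(46.4) = 46.4

46.4 lbmol/h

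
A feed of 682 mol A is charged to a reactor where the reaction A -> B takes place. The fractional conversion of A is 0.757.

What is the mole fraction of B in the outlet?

A reacted = 0.757 × 682 = 516.3 mol; ν_A = −1, so ξ = 516.3/1 = 516.3 mol.
Outlet amounts (n = n₀ + ν ξ):
  A: 682 − 1(516.3) = 165.7
  B: 0 + 1(516.3) = 516.3
Total out = 682 mol; y_B = 516.3 / 682 = 0.757.

0.757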